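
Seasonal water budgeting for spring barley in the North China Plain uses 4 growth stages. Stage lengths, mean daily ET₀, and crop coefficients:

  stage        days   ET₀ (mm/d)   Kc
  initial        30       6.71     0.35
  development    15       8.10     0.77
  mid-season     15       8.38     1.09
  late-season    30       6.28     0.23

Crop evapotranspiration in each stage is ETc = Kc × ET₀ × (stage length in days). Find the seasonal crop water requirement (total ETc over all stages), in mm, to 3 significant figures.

initial: 0.35 × 6.71 × 30 = 70.46 mm
development: 0.77 × 8.10 × 15 = 93.56 mm
mid-season: 1.09 × 8.38 × 15 = 137.01 mm
late-season: 0.23 × 6.28 × 30 = 43.33 mm
Seasonal total = 344.36 mm

344 mm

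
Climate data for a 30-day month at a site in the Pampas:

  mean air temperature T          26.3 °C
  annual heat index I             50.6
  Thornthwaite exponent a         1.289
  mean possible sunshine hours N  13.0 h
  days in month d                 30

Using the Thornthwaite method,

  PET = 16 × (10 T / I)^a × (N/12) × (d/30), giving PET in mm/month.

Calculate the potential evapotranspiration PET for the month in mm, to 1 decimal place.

145.1 mm

10T/I = 10 × 26.3 / 50.6 = 5.1976
(10T/I)^a = 5.1976^1.289 = 8.3689
Uncorrected PET = 16 × 8.3689 = 133.902 mm
Correction = (N/12)(d/30) = (13.0/12)(30/30) = 1.0833
PET = 133.902 × 1.0833 = 145.056 mm/month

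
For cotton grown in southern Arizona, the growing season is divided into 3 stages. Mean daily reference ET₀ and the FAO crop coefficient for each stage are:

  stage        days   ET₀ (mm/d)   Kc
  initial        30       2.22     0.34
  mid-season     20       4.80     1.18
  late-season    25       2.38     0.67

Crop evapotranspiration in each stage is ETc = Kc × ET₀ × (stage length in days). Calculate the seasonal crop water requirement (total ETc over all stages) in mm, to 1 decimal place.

initial: 0.34 × 2.22 × 30 = 22.64 mm
mid-season: 1.18 × 4.80 × 20 = 113.28 mm
late-season: 0.67 × 2.38 × 25 = 39.87 mm
Seasonal total = 175.79 mm

175.8 mm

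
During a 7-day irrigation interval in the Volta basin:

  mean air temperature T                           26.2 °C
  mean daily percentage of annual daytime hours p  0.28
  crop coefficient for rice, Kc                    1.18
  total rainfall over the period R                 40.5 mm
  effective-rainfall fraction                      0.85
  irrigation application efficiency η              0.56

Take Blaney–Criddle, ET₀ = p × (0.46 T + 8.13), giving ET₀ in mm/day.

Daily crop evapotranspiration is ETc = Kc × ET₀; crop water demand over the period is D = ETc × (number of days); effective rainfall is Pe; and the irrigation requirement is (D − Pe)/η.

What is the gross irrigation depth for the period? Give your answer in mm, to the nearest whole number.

ET₀ = 0.28 × (0.46 × 26.2 + 8.13) = 0.28 × 20.182 = 5.6510 mm/d
ETc = Kc × ET₀ = 1.18 × 5.6510 = 6.6682 mm/d
Crop demand D = ETc × 7 d = 6.6682 × 7 = 46.677 mm
Pe = 0.85 × 40.5 = 34.425 mm
D − Pe = 46.677 − 34.425 = 12.252 mm
Gross irrigation = 12.252 / 0.56 = 21.879 mm

22 mm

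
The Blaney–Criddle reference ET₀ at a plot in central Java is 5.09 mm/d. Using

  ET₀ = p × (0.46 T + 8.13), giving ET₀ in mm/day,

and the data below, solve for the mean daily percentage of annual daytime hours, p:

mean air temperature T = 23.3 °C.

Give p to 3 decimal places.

0.270

p = ET₀ / (0.46 T + 8.13) = 5.09 / (0.46 × 23.3 + 8.13) = 5.09 / 18.848 = 0.2701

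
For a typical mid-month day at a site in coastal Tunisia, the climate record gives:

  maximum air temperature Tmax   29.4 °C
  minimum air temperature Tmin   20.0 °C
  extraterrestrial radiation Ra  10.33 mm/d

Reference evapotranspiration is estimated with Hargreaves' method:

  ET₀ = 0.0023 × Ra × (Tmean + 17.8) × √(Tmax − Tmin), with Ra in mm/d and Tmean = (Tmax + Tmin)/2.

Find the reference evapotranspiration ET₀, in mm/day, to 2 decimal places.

3.10 mm/day

Tmean = (29.4 + 20.0)/2 = 24.70 °C
ET₀ = 0.0023 × 10.33 × (24.70 + 17.8) × √9.4 = 0.0023 × 10.33 × 42.50 × 3.0659 = 3.0958 mm/d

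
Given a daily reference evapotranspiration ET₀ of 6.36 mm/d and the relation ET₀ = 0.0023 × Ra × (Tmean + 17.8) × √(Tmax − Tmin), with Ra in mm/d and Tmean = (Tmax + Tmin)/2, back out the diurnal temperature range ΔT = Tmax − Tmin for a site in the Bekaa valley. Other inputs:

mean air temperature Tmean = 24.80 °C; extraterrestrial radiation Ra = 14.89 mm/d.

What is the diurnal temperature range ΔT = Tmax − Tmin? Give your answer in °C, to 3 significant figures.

√ΔT = ET₀ / [0.0023 × Ra × (Tmean+17.8)] = 6.36 / (0.0023 × 14.89 × 42.60) = 4.3594
ΔT = 4.3594² = 19.004 °C

19.0 °C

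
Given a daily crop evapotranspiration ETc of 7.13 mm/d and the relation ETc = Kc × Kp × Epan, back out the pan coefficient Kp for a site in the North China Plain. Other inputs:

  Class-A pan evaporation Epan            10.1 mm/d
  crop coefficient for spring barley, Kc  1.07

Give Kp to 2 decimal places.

0.66

ETc = Kc × Kp × Epan  ⇒  Kp = ETc / (Kc × Epan)
Kp = 7.13 / (1.07 × 10.1) = 7.13 / 10.807 = 0.6598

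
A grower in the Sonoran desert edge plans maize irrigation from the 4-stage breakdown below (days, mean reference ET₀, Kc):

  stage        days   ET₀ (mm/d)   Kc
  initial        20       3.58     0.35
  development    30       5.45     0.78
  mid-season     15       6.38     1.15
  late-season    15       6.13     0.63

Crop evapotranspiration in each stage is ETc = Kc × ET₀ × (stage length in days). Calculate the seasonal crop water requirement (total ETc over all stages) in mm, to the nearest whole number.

321 mm

initial: 0.35 × 3.58 × 20 = 25.06 mm
development: 0.78 × 5.45 × 30 = 127.53 mm
mid-season: 1.15 × 6.38 × 15 = 110.06 mm
late-season: 0.63 × 6.13 × 15 = 57.93 mm
Seasonal total = 320.58 mm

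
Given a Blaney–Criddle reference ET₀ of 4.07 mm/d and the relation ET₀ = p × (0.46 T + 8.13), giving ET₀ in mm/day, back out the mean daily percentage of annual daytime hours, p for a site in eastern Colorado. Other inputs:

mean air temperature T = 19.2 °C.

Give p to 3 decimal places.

p = ET₀ / (0.46 T + 8.13) = 4.07 / (0.46 × 19.2 + 8.13) = 4.07 / 16.962 = 0.2399

0.240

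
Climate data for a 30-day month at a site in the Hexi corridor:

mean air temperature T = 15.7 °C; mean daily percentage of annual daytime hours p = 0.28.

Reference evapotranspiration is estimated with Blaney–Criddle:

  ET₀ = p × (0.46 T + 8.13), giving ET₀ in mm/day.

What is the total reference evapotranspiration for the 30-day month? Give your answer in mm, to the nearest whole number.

ET₀ = 0.28 × (0.46 × 15.7 + 8.13) = 0.28 × 15.352 = 4.2986 mm/d
Monthly total = 4.2986 × 30 = 128.958 mm

129 mm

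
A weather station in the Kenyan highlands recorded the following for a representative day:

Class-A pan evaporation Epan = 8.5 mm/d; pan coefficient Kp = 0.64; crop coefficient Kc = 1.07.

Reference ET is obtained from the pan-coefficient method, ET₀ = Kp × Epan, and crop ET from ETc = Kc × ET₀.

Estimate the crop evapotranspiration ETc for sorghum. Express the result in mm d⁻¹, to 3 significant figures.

5.82 mm d⁻¹

ET₀ = 0.64 × 8.5 = 5.4400 mm/d
ETc = Kc × ET₀ = 1.07 × 5.4400 = 5.8208 mm/d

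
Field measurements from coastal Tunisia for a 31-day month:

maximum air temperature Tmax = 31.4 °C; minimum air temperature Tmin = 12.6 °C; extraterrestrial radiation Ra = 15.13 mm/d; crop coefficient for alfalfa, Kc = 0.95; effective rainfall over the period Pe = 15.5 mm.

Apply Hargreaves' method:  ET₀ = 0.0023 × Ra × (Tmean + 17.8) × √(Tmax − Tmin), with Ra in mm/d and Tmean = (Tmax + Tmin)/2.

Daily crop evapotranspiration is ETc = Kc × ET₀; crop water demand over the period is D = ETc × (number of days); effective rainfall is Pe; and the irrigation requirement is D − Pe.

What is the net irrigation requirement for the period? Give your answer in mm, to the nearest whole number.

Tmean = (31.4 + 12.6)/2 = 22.00 °C
ET₀ = 0.0023 × 15.13 × (22.00 + 17.8) × √18.8 = 0.0023 × 15.13 × 39.80 × 4.3359 = 6.0052 mm/d
ETc = Kc × ET₀ = 0.95 × 6.0052 = 5.7049 mm/d
Crop demand D = ETc × 31 d = 5.7049 × 31 = 176.852 mm
D − Pe = 176.852 − 15.5 = 161.352 mm

161 mm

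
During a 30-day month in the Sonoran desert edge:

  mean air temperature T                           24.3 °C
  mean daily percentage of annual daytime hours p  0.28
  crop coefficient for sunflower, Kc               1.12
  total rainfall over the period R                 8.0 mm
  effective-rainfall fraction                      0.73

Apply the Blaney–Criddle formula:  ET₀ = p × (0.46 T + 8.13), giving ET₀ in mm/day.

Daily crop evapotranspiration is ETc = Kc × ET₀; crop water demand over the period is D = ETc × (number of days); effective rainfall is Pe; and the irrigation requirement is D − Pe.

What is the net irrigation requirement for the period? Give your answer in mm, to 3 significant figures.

176 mm

ET₀ = 0.28 × (0.46 × 24.3 + 8.13) = 0.28 × 19.308 = 5.4062 mm/d
ETc = Kc × ET₀ = 1.12 × 5.4062 = 6.0549 mm/d
Crop demand D = ETc × 30 d = 6.0549 × 30 = 181.647 mm
Pe = 0.73 × 8.0 = 5.840 mm
D − Pe = 181.647 − 5.840 = 175.807 mm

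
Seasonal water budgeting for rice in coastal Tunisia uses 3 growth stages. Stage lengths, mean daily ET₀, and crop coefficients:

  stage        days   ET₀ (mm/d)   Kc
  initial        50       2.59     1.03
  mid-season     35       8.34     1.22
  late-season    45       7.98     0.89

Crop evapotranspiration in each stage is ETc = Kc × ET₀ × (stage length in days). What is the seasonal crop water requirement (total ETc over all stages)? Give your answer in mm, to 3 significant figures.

initial: 1.03 × 2.59 × 50 = 133.39 mm
mid-season: 1.22 × 8.34 × 35 = 356.12 mm
late-season: 0.89 × 7.98 × 45 = 319.60 mm
Seasonal total = 809.11 mm

809 mm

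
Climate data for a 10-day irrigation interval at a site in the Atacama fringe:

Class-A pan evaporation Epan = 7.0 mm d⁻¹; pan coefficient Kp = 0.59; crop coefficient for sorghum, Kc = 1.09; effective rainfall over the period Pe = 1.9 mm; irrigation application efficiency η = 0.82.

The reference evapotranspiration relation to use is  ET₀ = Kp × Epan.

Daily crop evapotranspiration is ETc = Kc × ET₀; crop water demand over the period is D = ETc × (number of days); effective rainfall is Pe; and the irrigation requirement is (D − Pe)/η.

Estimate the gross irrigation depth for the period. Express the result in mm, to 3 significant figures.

ET₀ = 0.59 × 7.0 = 4.1300 mm/d
ETc = Kc × ET₀ = 1.09 × 4.1300 = 4.5017 mm/d
Crop demand D = ETc × 10 d = 4.5017 × 10 = 45.017 mm
D − Pe = 45.017 − 1.9 = 43.117 mm
Gross irrigation = 43.117 / 0.82 = 52.582 mm

52.6 mm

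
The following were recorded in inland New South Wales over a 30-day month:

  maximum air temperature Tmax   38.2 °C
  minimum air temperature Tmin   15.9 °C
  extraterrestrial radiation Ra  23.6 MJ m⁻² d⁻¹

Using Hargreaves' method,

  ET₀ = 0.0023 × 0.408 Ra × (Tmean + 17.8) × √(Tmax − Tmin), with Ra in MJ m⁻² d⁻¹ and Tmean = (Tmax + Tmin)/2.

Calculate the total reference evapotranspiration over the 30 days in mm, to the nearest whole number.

Tmean = (38.2 + 15.9)/2 = 27.05 °C
0.408 Ra = 0.408 × 23.6 = 9.6288 mm/d equivalent
ET₀ = 0.0023 × 9.6288 × (27.05 + 17.8) × √22.3 = 0.0023 × 9.6288 × 44.85 × 4.7223 = 4.6905 mm/d
Over 30 days: 4.6905 × 30 = 140.715 mm

141 mm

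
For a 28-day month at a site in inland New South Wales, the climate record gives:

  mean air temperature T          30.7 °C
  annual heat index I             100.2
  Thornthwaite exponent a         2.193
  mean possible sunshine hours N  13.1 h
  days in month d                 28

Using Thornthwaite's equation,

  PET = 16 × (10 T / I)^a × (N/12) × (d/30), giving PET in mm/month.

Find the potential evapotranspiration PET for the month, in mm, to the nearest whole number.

10T/I = 10 × 30.7 / 100.2 = 3.0639
(10T/I)^a = 3.0639^2.193 = 11.6520
Uncorrected PET = 16 × 11.6520 = 186.432 mm
Correction = (N/12)(d/30) = (13.1/12)(28/30) = 1.0189
PET = 186.432 × 1.0189 = 189.956 mm/month

190 mm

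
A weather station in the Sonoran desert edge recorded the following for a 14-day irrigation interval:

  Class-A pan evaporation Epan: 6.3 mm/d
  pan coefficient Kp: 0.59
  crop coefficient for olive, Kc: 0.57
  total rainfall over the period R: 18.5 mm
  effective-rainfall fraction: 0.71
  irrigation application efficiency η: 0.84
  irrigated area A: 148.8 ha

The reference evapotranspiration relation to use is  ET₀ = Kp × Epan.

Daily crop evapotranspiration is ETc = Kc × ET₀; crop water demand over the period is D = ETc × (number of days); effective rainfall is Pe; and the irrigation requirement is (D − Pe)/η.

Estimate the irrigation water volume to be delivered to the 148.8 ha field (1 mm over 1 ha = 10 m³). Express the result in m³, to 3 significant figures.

ET₀ = 0.59 × 6.3 = 3.7170 mm/d
ETc = Kc × ET₀ = 0.57 × 3.7170 = 2.1187 mm/d
Crop demand D = ETc × 14 d = 2.1187 × 14 = 29.662 mm
Pe = 0.71 × 18.5 = 13.135 mm
D − Pe = 29.662 − 13.135 = 16.527 mm
Gross irrigation = 16.527 / 0.84 = 19.675 mm
Volume = 19.675 mm × 148.8 ha × 10 = 29276.4 m³

29300 m³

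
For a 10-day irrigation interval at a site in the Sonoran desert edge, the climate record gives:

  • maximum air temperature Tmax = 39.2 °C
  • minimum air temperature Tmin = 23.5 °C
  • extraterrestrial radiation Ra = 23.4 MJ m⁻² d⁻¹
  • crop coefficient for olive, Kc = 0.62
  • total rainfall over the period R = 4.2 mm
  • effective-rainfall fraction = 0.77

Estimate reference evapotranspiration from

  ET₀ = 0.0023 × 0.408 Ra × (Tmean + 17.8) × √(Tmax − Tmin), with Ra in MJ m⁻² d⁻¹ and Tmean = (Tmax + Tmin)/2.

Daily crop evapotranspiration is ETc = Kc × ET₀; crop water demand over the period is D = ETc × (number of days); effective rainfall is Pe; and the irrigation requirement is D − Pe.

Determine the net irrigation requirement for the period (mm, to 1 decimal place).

Tmean = (39.2 + 23.5)/2 = 31.35 °C
0.408 Ra = 0.408 × 23.4 = 9.5472 mm/d equivalent
ET₀ = 0.0023 × 9.5472 × (31.35 + 17.8) × √15.7 = 0.0023 × 9.5472 × 49.15 × 3.9623 = 4.2764 mm/d
ETc = Kc × ET₀ = 0.62 × 4.2764 = 2.6514 mm/d
Crop demand D = ETc × 10 d = 2.6514 × 10 = 26.514 mm
Pe = 0.77 × 4.2 = 3.234 mm
D − Pe = 26.514 − 3.234 = 23.280 mm

23.3 mm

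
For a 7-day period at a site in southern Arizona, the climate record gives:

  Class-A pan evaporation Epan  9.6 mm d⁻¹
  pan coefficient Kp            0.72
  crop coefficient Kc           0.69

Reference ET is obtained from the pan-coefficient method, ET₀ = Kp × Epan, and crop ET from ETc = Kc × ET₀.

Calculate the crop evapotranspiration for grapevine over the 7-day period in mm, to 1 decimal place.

ET₀ = 0.72 × 9.6 = 6.9120 mm/d
ETc = Kc × ET₀ = 0.69 × 6.9120 = 4.7693 mm/d
Over 7 days: 4.7693 × 7 = 33.385 mm

33.4 mm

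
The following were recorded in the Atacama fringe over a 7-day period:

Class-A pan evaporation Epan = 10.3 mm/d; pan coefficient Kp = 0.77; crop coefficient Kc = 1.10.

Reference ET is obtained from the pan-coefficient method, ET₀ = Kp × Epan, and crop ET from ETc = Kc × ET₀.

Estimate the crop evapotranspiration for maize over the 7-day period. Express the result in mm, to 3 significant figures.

ET₀ = 0.77 × 10.3 = 7.9310 mm/d
ETc = Kc × ET₀ = 1.10 × 7.9310 = 8.7241 mm/d
Over 7 days: 8.7241 × 7 = 61.069 mm

61.1 mm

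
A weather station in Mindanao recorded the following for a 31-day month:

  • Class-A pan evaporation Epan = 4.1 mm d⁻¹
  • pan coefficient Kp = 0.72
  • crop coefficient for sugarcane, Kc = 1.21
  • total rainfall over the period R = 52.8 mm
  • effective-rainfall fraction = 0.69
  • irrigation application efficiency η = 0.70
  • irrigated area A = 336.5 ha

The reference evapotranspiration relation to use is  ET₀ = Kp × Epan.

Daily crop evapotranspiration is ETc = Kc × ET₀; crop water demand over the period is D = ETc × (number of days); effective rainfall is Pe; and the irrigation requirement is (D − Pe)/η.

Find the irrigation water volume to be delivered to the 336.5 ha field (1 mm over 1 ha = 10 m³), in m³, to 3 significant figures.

357000 m³

ET₀ = 0.72 × 4.1 = 2.9520 mm/d
ETc = Kc × ET₀ = 1.21 × 2.9520 = 3.5719 mm/d
Crop demand D = ETc × 31 d = 3.5719 × 31 = 110.729 mm
Pe = 0.69 × 52.8 = 36.432 mm
D − Pe = 110.729 − 36.432 = 74.297 mm
Gross irrigation = 74.297 / 0.70 = 106.139 mm
Volume = 106.139 mm × 336.5 ha × 10 = 357157.7 m³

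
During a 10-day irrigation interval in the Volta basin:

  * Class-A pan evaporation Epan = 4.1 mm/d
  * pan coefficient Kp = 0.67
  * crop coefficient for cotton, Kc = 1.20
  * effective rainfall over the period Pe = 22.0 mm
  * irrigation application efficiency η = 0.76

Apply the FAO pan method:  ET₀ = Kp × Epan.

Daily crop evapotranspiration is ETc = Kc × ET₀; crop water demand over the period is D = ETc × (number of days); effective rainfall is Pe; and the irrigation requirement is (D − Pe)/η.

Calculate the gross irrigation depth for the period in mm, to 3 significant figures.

ET₀ = 0.67 × 4.1 = 2.7470 mm/d
ETc = Kc × ET₀ = 1.20 × 2.7470 = 3.2964 mm/d
Crop demand D = ETc × 10 d = 3.2964 × 10 = 32.964 mm
D − Pe = 32.964 − 22.0 = 10.964 mm
Gross irrigation = 10.964 / 0.76 = 14.426 mm

14.4 mm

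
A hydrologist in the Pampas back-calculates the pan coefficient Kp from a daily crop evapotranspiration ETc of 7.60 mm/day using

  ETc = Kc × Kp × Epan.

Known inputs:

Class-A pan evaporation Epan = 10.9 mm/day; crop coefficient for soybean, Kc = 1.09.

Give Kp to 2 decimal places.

0.64

ETc = Kc × Kp × Epan  ⇒  Kp = ETc / (Kc × Epan)
Kp = 7.60 / (1.09 × 10.9) = 7.60 / 11.881 = 0.6397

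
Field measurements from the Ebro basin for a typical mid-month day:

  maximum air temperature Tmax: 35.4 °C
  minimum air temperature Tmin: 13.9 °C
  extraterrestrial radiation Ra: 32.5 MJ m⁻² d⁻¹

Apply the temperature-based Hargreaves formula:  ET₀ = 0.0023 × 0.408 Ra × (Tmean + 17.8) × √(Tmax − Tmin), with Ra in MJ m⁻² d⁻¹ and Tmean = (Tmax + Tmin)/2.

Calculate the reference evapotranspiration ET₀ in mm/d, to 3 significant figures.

6.00 mm/d

Tmean = (35.4 + 13.9)/2 = 24.65 °C
0.408 Ra = 0.408 × 32.5 = 13.2600 mm/d equivalent
ET₀ = 0.0023 × 13.2600 × (24.65 + 17.8) × √21.5 = 0.0023 × 13.2600 × 42.45 × 4.6368 = 6.0030 mm/d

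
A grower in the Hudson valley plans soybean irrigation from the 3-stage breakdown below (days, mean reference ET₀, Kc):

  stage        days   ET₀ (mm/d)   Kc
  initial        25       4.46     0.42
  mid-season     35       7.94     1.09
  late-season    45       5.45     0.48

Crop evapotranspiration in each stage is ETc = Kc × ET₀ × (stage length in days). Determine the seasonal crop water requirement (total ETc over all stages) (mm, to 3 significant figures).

initial: 0.42 × 4.46 × 25 = 46.83 mm
mid-season: 1.09 × 7.94 × 35 = 302.91 mm
late-season: 0.48 × 5.45 × 45 = 117.72 mm
Seasonal total = 467.46 mm

467 mm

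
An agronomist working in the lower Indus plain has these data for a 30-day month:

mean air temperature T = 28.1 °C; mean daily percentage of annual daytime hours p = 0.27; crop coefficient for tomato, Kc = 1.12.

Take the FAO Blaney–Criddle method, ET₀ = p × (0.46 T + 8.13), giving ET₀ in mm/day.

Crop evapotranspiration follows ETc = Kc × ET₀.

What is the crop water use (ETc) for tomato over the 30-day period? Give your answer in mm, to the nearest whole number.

ET₀ = 0.27 × (0.46 × 28.1 + 8.13) = 0.27 × 21.056 = 5.6851 mm/d
ETc = Kc × ET₀ = 1.12 × 5.6851 = 6.3673 mm/d
Over 30 days: 6.3673 × 30 = 191.019 mm

191 mm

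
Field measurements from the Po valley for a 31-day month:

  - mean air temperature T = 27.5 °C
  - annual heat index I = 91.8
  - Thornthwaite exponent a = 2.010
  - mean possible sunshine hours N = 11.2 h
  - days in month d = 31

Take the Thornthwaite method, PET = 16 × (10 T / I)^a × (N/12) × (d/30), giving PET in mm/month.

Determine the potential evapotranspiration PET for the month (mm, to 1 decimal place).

10T/I = 10 × 27.5 / 91.8 = 2.9956
(10T/I)^a = 2.9956^2.010 = 9.0726
Uncorrected PET = 16 × 9.0726 = 145.162 mm
Correction = (N/12)(d/30) = (11.2/12)(31/30) = 0.9644
PET = 145.162 × 0.9644 = 139.994 mm/month

140.0 mm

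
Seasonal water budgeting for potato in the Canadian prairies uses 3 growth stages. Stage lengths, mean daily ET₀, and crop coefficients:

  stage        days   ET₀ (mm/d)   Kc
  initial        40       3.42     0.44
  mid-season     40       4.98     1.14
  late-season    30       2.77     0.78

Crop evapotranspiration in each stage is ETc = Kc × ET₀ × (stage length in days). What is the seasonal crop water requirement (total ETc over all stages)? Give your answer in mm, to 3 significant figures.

initial: 0.44 × 3.42 × 40 = 60.19 mm
mid-season: 1.14 × 4.98 × 40 = 227.09 mm
late-season: 0.78 × 2.77 × 30 = 64.82 mm
Seasonal total = 352.10 mm

352 mm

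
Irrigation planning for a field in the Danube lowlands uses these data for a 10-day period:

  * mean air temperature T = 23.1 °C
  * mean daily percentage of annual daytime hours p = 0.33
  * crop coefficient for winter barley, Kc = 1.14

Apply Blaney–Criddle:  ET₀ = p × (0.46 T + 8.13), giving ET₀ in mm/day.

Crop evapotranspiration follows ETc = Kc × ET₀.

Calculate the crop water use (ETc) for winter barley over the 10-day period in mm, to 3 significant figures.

70.6 mm

ET₀ = 0.33 × (0.46 × 23.1 + 8.13) = 0.33 × 18.756 = 6.1895 mm/d
ETc = Kc × ET₀ = 1.14 × 6.1895 = 7.0560 mm/d
Over 10 days: 7.0560 × 10 = 70.560 mm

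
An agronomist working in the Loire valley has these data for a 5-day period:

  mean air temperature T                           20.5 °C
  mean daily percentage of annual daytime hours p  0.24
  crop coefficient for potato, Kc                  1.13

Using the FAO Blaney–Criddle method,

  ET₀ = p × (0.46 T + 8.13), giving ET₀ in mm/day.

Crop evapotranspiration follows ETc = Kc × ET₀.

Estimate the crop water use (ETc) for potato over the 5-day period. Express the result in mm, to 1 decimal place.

ET₀ = 0.24 × (0.46 × 20.5 + 8.13) = 0.24 × 17.560 = 4.2144 mm/d
ETc = Kc × ET₀ = 1.13 × 4.2144 = 4.7623 mm/d
Over 5 days: 4.7623 × 5 = 23.812 mm

23.8 mm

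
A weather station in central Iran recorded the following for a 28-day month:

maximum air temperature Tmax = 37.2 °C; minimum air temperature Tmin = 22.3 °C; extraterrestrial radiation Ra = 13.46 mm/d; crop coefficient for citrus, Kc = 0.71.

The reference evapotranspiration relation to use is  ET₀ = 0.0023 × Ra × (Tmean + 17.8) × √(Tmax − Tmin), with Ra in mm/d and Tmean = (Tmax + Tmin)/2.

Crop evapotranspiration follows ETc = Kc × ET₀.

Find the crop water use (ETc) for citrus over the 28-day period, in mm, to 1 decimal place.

Tmean = (37.2 + 22.3)/2 = 29.75 °C
ET₀ = 0.0023 × 13.46 × (29.75 + 17.8) × √14.9 = 0.0023 × 13.46 × 47.55 × 3.8601 = 5.6823 mm/d
ETc = Kc × ET₀ = 0.71 × 5.6823 = 4.0344 mm/d
Over 28 days: 4.0344 × 28 = 112.963 mm

113.0 mm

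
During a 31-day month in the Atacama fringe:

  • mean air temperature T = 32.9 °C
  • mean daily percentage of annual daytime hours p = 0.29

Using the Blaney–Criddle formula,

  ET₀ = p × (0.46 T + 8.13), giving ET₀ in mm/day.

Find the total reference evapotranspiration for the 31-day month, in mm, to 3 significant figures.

209 mm

ET₀ = 0.29 × (0.46 × 32.9 + 8.13) = 0.29 × 23.264 = 6.7466 mm/d
Monthly total = 6.7466 × 31 = 209.145 mm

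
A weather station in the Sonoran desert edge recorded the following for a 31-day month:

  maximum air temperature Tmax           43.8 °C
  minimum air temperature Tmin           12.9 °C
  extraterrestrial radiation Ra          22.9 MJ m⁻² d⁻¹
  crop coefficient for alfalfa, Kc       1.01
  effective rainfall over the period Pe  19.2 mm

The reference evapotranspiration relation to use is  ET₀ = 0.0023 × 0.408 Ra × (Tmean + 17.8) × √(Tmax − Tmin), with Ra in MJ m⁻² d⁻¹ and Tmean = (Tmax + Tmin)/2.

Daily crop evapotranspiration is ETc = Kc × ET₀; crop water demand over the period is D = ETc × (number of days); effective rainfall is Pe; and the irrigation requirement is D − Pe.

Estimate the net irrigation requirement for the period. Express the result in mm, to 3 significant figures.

Tmean = (43.8 + 12.9)/2 = 28.35 °C
0.408 Ra = 0.408 × 22.9 = 9.3432 mm/d equivalent
ET₀ = 0.0023 × 9.3432 × (28.35 + 17.8) × √30.9 = 0.0023 × 9.3432 × 46.15 × 5.5588 = 5.5129 mm/d
ETc = Kc × ET₀ = 1.01 × 5.5129 = 5.5680 mm/d
Crop demand D = ETc × 31 d = 5.5680 × 31 = 172.608 mm
D − Pe = 172.608 − 19.2 = 153.408 mm

153 mm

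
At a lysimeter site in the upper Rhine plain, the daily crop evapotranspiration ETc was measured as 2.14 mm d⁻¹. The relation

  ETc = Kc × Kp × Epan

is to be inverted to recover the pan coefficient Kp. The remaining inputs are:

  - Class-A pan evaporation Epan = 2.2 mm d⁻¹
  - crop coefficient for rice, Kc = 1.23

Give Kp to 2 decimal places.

ETc = Kc × Kp × Epan  ⇒  Kp = ETc / (Kc × Epan)
Kp = 2.14 / (1.23 × 2.2) = 2.14 / 2.706 = 0.7908

0.79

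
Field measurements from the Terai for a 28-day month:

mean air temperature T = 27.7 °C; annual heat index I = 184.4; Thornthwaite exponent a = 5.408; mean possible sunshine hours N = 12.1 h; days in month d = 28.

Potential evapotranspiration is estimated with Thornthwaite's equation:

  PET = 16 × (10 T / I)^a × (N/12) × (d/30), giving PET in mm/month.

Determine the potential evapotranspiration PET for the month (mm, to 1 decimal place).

136.0 mm

10T/I = 10 × 27.7 / 184.4 = 1.5022
(10T/I)^a = 1.5022^5.408 = 9.0312
Uncorrected PET = 16 × 9.0312 = 144.499 mm
Correction = (N/12)(d/30) = (12.1/12)(28/30) = 0.9411
PET = 144.499 × 0.9411 = 135.988 mm/month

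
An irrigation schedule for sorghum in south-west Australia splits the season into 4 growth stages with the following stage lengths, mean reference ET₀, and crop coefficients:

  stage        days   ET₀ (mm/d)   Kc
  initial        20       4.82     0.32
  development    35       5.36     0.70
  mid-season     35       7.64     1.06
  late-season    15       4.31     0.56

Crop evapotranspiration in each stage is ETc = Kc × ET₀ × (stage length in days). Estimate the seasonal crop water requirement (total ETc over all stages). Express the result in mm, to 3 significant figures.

482 mm

initial: 0.32 × 4.82 × 20 = 30.85 mm
development: 0.70 × 5.36 × 35 = 131.32 mm
mid-season: 1.06 × 7.64 × 35 = 283.44 mm
late-season: 0.56 × 4.31 × 15 = 36.20 mm
Seasonal total = 481.81 mm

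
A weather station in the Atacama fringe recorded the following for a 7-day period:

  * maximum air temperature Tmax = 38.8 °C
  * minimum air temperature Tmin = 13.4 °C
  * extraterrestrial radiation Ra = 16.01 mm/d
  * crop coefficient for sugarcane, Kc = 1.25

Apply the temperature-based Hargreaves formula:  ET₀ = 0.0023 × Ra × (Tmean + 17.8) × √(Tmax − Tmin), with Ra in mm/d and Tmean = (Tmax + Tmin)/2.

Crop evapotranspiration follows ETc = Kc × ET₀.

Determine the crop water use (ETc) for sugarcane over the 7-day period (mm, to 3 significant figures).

Tmean = (38.8 + 13.4)/2 = 26.10 °C
ET₀ = 0.0023 × 16.01 × (26.10 + 17.8) × √25.4 = 0.0023 × 16.01 × 43.90 × 5.0398 = 8.1470 mm/d
ETc = Kc × ET₀ = 1.25 × 8.1470 = 10.1838 mm/d
Over 7 days: 10.1838 × 7 = 71.287 mm

71.3 mm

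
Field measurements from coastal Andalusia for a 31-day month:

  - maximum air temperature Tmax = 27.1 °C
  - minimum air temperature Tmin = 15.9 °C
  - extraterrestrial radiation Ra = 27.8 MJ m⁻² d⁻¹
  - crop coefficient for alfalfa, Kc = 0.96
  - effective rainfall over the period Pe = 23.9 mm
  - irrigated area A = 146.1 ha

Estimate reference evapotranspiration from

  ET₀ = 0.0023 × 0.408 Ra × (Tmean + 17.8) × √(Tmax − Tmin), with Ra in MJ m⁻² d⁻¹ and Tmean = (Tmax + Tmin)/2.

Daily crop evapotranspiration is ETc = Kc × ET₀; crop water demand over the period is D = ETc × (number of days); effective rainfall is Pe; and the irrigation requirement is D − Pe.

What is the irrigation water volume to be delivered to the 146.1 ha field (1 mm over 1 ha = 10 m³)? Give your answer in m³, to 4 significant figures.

114300 m³

Tmean = (27.1 + 15.9)/2 = 21.50 °C
0.408 Ra = 0.408 × 27.8 = 11.3424 mm/d equivalent
ET₀ = 0.0023 × 11.3424 × (21.50 + 17.8) × √11.2 = 0.0023 × 11.3424 × 39.30 × 3.3466 = 3.4311 mm/d
ETc = Kc × ET₀ = 0.96 × 3.4311 = 3.2939 mm/d
Crop demand D = ETc × 31 d = 3.2939 × 31 = 102.111 mm
D − Pe = 102.111 − 23.9 = 78.211 mm
Volume = 78.211 mm × 146.1 ha × 10 = 114266.3 m³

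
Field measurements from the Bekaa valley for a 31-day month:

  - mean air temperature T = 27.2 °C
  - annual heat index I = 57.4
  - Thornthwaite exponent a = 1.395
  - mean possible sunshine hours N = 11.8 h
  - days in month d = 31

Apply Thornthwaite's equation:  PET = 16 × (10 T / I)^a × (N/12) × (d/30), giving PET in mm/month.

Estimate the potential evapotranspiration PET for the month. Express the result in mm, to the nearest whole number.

142 mm

10T/I = 10 × 27.2 / 57.4 = 4.7387
(10T/I)^a = 4.7387^1.395 = 8.7608
Uncorrected PET = 16 × 8.7608 = 140.173 mm
Correction = (N/12)(d/30) = (11.8/12)(31/30) = 1.0161
PET = 140.173 × 1.0161 = 142.430 mm/month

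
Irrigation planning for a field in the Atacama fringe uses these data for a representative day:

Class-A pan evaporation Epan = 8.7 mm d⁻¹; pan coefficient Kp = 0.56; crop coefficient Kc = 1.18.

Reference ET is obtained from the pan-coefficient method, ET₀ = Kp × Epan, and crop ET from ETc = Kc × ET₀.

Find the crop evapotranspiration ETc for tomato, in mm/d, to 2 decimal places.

ET₀ = 0.56 × 8.7 = 4.8720 mm/d
ETc = Kc × ET₀ = 1.18 × 4.8720 = 5.7490 mm/d

5.75 mm/d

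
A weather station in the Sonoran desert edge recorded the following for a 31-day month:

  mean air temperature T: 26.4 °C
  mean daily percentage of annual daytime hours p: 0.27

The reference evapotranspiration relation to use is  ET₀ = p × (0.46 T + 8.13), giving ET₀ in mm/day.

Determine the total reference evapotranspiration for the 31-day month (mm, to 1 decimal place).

ET₀ = 0.27 × (0.46 × 26.4 + 8.13) = 0.27 × 20.274 = 5.4740 mm/d
Monthly total = 5.4740 × 31 = 169.694 mm

169.7 mm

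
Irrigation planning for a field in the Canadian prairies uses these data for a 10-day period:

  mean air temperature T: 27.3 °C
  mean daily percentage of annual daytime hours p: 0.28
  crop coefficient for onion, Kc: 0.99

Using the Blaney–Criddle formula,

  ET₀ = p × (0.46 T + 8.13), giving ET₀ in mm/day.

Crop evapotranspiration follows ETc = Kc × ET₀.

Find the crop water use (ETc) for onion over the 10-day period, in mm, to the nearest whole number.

ET₀ = 0.28 × (0.46 × 27.3 + 8.13) = 0.28 × 20.688 = 5.7926 mm/d
ETc = Kc × ET₀ = 0.99 × 5.7926 = 5.7347 mm/d
Over 10 days: 5.7347 × 10 = 57.347 mm

57 mm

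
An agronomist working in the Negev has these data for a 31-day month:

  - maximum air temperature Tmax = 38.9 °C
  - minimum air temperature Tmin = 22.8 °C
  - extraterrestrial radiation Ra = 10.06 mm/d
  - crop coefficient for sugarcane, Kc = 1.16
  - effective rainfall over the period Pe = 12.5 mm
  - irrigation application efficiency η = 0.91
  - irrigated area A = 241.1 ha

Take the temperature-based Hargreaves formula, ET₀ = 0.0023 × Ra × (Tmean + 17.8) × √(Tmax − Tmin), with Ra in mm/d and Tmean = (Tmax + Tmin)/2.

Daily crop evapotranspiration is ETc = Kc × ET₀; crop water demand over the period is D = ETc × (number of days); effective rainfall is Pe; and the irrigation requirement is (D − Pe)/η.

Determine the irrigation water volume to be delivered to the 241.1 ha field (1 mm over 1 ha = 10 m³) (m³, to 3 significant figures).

397000 m³

Tmean = (38.9 + 22.8)/2 = 30.85 °C
ET₀ = 0.0023 × 10.06 × (30.85 + 17.8) × √16.1 = 0.0023 × 10.06 × 48.65 × 4.0125 = 4.5167 mm/d
ETc = Kc × ET₀ = 1.16 × 4.5167 = 5.2394 mm/d
Crop demand D = ETc × 31 d = 5.2394 × 31 = 162.421 mm
D − Pe = 162.421 − 12.5 = 149.921 mm
Gross irrigation = 149.921 / 0.91 = 164.748 mm
Volume = 164.748 mm × 241.1 ha × 10 = 397207.4 m³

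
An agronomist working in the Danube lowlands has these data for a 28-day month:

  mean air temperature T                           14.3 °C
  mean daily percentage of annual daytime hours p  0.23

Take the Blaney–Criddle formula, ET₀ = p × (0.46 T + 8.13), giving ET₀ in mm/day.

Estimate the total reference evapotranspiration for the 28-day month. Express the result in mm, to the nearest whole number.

ET₀ = 0.23 × (0.46 × 14.3 + 8.13) = 0.23 × 14.708 = 3.3828 mm/d
Monthly total = 3.3828 × 28 = 94.718 mm

95 mm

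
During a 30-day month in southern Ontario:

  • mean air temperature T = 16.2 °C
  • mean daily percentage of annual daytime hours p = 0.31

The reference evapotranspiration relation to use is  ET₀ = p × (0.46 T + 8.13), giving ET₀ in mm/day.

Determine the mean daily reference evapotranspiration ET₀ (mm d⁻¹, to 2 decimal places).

4.83 mm d⁻¹

ET₀ = 0.31 × (0.46 × 16.2 + 8.13) = 0.31 × 15.582 = 4.8304 mm/d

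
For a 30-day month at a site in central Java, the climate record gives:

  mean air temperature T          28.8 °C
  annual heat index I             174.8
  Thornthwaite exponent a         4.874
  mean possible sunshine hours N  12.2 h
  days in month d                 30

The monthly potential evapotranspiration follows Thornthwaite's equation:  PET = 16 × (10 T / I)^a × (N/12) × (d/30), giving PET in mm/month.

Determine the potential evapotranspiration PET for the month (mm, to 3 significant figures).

185 mm

10T/I = 10 × 28.8 / 174.8 = 1.6476
(10T/I)^a = 1.6476^4.874 = 11.4008
Uncorrected PET = 16 × 11.4008 = 182.413 mm
Correction = (N/12)(d/30) = (12.2/12)(30/30) = 1.0167
PET = 182.413 × 1.0167 = 185.459 mm/month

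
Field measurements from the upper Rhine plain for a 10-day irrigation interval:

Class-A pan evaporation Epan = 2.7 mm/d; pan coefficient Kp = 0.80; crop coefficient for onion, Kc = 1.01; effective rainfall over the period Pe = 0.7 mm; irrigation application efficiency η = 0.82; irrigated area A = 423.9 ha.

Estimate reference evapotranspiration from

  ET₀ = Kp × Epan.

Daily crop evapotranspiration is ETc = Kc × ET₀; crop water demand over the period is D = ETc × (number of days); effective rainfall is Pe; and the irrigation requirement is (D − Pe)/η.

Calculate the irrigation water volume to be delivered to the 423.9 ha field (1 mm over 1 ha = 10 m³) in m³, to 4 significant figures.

109200 m³

ET₀ = 0.80 × 2.7 = 2.1600 mm/d
ETc = Kc × ET₀ = 1.01 × 2.1600 = 2.1816 mm/d
Crop demand D = ETc × 10 d = 2.1816 × 10 = 21.816 mm
D − Pe = 21.816 − 0.7 = 21.116 mm
Gross irrigation = 21.116 / 0.82 = 25.751 mm
Volume = 25.751 mm × 423.9 ha × 10 = 109158.5 m³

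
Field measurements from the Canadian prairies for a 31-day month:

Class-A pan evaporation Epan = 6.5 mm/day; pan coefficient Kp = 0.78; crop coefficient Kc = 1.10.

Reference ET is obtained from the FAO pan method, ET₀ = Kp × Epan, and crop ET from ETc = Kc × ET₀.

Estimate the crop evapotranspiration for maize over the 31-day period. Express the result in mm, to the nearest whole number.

ET₀ = 0.78 × 6.5 = 5.0700 mm/d
ETc = Kc × ET₀ = 1.10 × 5.0700 = 5.5770 mm/d
Over 31 days: 5.5770 × 31 = 172.887 mm

173 mm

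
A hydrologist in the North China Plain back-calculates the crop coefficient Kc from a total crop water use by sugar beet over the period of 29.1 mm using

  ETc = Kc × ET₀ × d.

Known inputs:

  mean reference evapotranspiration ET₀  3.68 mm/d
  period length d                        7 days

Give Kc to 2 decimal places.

ETc = Kc × ET₀ × d  ⇒  Kc = ETc / (ET₀ × d)
Kc = 29.1 / (3.68 × 7) = 29.1 / 25.76 = 1.1297

1.13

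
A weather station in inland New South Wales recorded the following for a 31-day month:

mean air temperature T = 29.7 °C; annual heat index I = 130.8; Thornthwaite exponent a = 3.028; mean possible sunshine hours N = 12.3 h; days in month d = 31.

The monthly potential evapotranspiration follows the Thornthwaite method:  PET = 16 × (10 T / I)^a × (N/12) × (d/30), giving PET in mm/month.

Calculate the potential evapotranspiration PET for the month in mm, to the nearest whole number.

203 mm

10T/I = 10 × 29.7 / 130.8 = 2.2706
(10T/I)^a = 2.2706^3.028 = 11.9783
Uncorrected PET = 16 × 11.9783 = 191.653 mm
Correction = (N/12)(d/30) = (12.3/12)(31/30) = 1.0592
PET = 191.653 × 1.0592 = 202.999 mm/month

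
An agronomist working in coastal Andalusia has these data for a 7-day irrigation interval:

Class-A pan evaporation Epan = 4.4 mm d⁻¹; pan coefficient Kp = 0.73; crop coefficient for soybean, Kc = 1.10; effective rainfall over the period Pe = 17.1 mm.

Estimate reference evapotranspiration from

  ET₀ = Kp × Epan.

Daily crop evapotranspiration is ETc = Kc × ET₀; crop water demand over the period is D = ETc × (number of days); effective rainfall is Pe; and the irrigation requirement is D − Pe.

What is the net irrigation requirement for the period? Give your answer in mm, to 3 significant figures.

7.63 mm

ET₀ = 0.73 × 4.4 = 3.2120 mm/d
ETc = Kc × ET₀ = 1.10 × 3.2120 = 3.5332 mm/d
Crop demand D = ETc × 7 d = 3.5332 × 7 = 24.732 mm
D − Pe = 24.732 − 17.1 = 7.632 mm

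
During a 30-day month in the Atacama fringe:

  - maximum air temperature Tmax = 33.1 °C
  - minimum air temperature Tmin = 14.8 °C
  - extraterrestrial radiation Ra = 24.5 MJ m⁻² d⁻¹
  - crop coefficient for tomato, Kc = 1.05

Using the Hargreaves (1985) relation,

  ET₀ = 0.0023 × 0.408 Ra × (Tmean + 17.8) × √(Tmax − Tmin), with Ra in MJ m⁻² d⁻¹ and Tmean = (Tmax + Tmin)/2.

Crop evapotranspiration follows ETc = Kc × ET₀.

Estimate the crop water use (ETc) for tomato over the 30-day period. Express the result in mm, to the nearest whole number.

Tmean = (33.1 + 14.8)/2 = 23.95 °C
0.408 Ra = 0.408 × 24.5 = 9.9960 mm/d equivalent
ET₀ = 0.0023 × 9.9960 × (23.95 + 17.8) × √18.3 = 0.0023 × 9.9960 × 41.75 × 4.2778 = 4.1061 mm/d
ETc = Kc × ET₀ = 1.05 × 4.1061 = 4.3114 mm/d
Over 30 days: 4.3114 × 30 = 129.342 mm

129 mm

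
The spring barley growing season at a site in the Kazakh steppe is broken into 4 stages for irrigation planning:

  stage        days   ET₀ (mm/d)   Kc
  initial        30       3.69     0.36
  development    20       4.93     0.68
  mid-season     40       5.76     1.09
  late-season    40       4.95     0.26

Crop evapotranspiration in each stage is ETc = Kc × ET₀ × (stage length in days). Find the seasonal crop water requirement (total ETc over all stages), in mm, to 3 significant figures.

410 mm

initial: 0.36 × 3.69 × 30 = 39.85 mm
development: 0.68 × 4.93 × 20 = 67.05 mm
mid-season: 1.09 × 5.76 × 40 = 251.14 mm
late-season: 0.26 × 4.95 × 40 = 51.48 mm
Seasonal total = 409.52 mm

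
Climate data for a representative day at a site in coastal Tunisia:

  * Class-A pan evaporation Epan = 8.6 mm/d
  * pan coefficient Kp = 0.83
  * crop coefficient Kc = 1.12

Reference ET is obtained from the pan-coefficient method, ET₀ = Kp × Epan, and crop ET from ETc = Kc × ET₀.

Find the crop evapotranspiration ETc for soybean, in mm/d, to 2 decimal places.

ET₀ = 0.83 × 8.6 = 7.1380 mm/d
ETc = Kc × ET₀ = 1.12 × 7.1380 = 7.9946 mm/d

7.99 mm/d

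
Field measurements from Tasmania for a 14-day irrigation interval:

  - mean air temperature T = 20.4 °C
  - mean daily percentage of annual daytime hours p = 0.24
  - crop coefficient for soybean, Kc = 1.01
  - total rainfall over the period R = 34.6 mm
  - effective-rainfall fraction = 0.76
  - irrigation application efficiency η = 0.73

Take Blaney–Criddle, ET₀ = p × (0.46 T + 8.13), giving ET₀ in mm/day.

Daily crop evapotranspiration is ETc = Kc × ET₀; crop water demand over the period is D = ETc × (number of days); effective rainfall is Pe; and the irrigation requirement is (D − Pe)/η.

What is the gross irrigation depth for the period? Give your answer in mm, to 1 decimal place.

ET₀ = 0.24 × (0.46 × 20.4 + 8.13) = 0.24 × 17.514 = 4.2034 mm/d
ETc = Kc × ET₀ = 1.01 × 4.2034 = 4.2454 mm/d
Crop demand D = ETc × 14 d = 4.2454 × 14 = 59.436 mm
Pe = 0.76 × 34.6 = 26.296 mm
D − Pe = 59.436 − 26.296 = 33.140 mm
Gross irrigation = 33.140 / 0.73 = 45.397 mm

45.4 mm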